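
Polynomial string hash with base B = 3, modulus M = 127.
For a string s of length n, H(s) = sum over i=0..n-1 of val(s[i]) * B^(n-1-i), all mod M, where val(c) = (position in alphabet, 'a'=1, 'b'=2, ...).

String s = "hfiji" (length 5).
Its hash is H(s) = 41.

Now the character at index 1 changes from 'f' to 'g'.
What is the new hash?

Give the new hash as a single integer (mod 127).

val('f') = 6, val('g') = 7
Position k = 1, exponent = n-1-k = 3
B^3 mod M = 3^3 mod 127 = 27
Delta = (7 - 6) * 27 mod 127 = 27
New hash = (41 + 27) mod 127 = 68

Answer: 68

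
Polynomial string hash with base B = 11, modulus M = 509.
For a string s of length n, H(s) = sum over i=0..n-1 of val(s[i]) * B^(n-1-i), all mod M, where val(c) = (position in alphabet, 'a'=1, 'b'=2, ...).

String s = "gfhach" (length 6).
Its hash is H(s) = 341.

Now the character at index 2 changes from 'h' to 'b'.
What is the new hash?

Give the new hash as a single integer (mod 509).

val('h') = 8, val('b') = 2
Position k = 2, exponent = n-1-k = 3
B^3 mod M = 11^3 mod 509 = 313
Delta = (2 - 8) * 313 mod 509 = 158
New hash = (341 + 158) mod 509 = 499

Answer: 499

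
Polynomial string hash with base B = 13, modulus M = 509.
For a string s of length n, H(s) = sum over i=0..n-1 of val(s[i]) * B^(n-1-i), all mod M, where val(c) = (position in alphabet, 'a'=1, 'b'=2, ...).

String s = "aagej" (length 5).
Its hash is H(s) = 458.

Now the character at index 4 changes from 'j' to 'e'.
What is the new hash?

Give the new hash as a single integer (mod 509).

val('j') = 10, val('e') = 5
Position k = 4, exponent = n-1-k = 0
B^0 mod M = 13^0 mod 509 = 1
Delta = (5 - 10) * 1 mod 509 = 504
New hash = (458 + 504) mod 509 = 453

Answer: 453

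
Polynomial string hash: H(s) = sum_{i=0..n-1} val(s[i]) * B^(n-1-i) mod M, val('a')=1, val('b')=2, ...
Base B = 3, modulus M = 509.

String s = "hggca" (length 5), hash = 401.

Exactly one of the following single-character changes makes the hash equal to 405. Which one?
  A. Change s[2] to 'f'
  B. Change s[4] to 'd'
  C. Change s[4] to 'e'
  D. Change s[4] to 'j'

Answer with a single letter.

Answer: C

Derivation:
Option A: s[2]='g'->'f', delta=(6-7)*3^2 mod 509 = 500, hash=401+500 mod 509 = 392
Option B: s[4]='a'->'d', delta=(4-1)*3^0 mod 509 = 3, hash=401+3 mod 509 = 404
Option C: s[4]='a'->'e', delta=(5-1)*3^0 mod 509 = 4, hash=401+4 mod 509 = 405 <-- target
Option D: s[4]='a'->'j', delta=(10-1)*3^0 mod 509 = 9, hash=401+9 mod 509 = 410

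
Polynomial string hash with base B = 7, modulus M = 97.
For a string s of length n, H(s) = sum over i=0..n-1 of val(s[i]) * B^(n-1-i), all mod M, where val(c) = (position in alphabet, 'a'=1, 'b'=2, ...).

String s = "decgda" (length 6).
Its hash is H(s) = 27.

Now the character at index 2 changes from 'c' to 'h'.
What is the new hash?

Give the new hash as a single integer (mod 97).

Answer: 93

Derivation:
val('c') = 3, val('h') = 8
Position k = 2, exponent = n-1-k = 3
B^3 mod M = 7^3 mod 97 = 52
Delta = (8 - 3) * 52 mod 97 = 66
New hash = (27 + 66) mod 97 = 93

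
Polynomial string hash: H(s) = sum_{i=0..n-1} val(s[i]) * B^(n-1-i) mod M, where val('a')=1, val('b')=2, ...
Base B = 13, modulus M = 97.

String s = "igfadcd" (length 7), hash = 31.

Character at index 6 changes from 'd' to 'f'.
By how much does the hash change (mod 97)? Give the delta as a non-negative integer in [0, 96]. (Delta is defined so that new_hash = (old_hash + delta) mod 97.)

Answer: 2

Derivation:
Delta formula: (val(new) - val(old)) * B^(n-1-k) mod M
  val('f') - val('d') = 6 - 4 = 2
  B^(n-1-k) = 13^0 mod 97 = 1
  Delta = 2 * 1 mod 97 = 2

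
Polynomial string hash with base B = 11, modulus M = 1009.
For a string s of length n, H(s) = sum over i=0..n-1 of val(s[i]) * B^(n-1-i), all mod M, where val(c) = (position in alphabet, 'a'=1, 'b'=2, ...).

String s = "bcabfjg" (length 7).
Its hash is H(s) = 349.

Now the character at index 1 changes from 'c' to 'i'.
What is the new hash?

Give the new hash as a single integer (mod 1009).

Answer: 33

Derivation:
val('c') = 3, val('i') = 9
Position k = 1, exponent = n-1-k = 5
B^5 mod M = 11^5 mod 1009 = 620
Delta = (9 - 3) * 620 mod 1009 = 693
New hash = (349 + 693) mod 1009 = 33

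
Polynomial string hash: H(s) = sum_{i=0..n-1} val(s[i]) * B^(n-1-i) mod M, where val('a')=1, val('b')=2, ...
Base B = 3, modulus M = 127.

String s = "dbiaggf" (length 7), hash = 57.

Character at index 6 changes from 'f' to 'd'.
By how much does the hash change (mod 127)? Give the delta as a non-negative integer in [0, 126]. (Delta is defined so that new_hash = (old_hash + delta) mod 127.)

Answer: 125

Derivation:
Delta formula: (val(new) - val(old)) * B^(n-1-k) mod M
  val('d') - val('f') = 4 - 6 = -2
  B^(n-1-k) = 3^0 mod 127 = 1
  Delta = -2 * 1 mod 127 = 125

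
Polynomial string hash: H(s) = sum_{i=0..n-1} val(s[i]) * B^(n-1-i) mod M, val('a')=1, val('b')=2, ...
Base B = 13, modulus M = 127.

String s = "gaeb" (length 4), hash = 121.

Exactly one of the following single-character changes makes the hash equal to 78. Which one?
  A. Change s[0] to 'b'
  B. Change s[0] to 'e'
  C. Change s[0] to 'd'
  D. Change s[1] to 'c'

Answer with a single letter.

Answer: D

Derivation:
Option A: s[0]='g'->'b', delta=(2-7)*13^3 mod 127 = 64, hash=121+64 mod 127 = 58
Option B: s[0]='g'->'e', delta=(5-7)*13^3 mod 127 = 51, hash=121+51 mod 127 = 45
Option C: s[0]='g'->'d', delta=(4-7)*13^3 mod 127 = 13, hash=121+13 mod 127 = 7
Option D: s[1]='a'->'c', delta=(3-1)*13^2 mod 127 = 84, hash=121+84 mod 127 = 78 <-- target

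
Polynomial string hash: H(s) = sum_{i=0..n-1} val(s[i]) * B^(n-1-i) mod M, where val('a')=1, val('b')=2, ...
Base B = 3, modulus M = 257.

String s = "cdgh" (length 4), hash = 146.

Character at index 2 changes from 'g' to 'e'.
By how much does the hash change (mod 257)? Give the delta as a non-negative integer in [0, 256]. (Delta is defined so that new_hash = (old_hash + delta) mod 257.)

Delta formula: (val(new) - val(old)) * B^(n-1-k) mod M
  val('e') - val('g') = 5 - 7 = -2
  B^(n-1-k) = 3^1 mod 257 = 3
  Delta = -2 * 3 mod 257 = 251

Answer: 251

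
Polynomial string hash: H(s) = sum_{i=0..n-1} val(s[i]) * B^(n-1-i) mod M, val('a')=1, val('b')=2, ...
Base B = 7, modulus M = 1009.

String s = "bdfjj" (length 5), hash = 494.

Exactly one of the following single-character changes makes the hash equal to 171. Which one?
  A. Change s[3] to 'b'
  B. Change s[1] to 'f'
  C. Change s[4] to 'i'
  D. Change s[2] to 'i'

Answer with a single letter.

Answer: B

Derivation:
Option A: s[3]='j'->'b', delta=(2-10)*7^1 mod 1009 = 953, hash=494+953 mod 1009 = 438
Option B: s[1]='d'->'f', delta=(6-4)*7^3 mod 1009 = 686, hash=494+686 mod 1009 = 171 <-- target
Option C: s[4]='j'->'i', delta=(9-10)*7^0 mod 1009 = 1008, hash=494+1008 mod 1009 = 493
Option D: s[2]='f'->'i', delta=(9-6)*7^2 mod 1009 = 147, hash=494+147 mod 1009 = 641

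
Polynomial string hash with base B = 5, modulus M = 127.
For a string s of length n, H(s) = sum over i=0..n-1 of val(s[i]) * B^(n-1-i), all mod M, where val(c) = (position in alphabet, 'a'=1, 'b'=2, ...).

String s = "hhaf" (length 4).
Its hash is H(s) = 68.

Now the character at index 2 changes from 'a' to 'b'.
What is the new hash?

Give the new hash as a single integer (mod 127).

val('a') = 1, val('b') = 2
Position k = 2, exponent = n-1-k = 1
B^1 mod M = 5^1 mod 127 = 5
Delta = (2 - 1) * 5 mod 127 = 5
New hash = (68 + 5) mod 127 = 73

Answer: 73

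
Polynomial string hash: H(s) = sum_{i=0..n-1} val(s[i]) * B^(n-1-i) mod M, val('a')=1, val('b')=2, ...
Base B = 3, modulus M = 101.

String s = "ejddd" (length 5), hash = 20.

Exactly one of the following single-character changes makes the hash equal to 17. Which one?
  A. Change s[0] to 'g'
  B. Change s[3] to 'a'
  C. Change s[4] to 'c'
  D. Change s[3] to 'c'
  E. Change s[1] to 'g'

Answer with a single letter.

Answer: D

Derivation:
Option A: s[0]='e'->'g', delta=(7-5)*3^4 mod 101 = 61, hash=20+61 mod 101 = 81
Option B: s[3]='d'->'a', delta=(1-4)*3^1 mod 101 = 92, hash=20+92 mod 101 = 11
Option C: s[4]='d'->'c', delta=(3-4)*3^0 mod 101 = 100, hash=20+100 mod 101 = 19
Option D: s[3]='d'->'c', delta=(3-4)*3^1 mod 101 = 98, hash=20+98 mod 101 = 17 <-- target
Option E: s[1]='j'->'g', delta=(7-10)*3^3 mod 101 = 20, hash=20+20 mod 101 = 40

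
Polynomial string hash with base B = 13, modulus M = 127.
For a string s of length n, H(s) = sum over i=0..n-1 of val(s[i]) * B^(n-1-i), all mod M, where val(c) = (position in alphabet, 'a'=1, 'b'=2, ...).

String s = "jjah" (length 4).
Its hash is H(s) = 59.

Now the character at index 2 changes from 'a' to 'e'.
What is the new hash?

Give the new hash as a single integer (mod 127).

Answer: 111

Derivation:
val('a') = 1, val('e') = 5
Position k = 2, exponent = n-1-k = 1
B^1 mod M = 13^1 mod 127 = 13
Delta = (5 - 1) * 13 mod 127 = 52
New hash = (59 + 52) mod 127 = 111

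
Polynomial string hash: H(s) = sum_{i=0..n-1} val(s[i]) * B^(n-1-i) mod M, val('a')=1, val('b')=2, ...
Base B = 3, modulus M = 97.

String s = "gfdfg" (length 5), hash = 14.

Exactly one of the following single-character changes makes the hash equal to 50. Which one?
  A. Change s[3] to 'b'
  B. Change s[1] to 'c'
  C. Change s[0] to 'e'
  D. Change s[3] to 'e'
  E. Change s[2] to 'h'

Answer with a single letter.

Answer: E

Derivation:
Option A: s[3]='f'->'b', delta=(2-6)*3^1 mod 97 = 85, hash=14+85 mod 97 = 2
Option B: s[1]='f'->'c', delta=(3-6)*3^3 mod 97 = 16, hash=14+16 mod 97 = 30
Option C: s[0]='g'->'e', delta=(5-7)*3^4 mod 97 = 32, hash=14+32 mod 97 = 46
Option D: s[3]='f'->'e', delta=(5-6)*3^1 mod 97 = 94, hash=14+94 mod 97 = 11
Option E: s[2]='d'->'h', delta=(8-4)*3^2 mod 97 = 36, hash=14+36 mod 97 = 50 <-- target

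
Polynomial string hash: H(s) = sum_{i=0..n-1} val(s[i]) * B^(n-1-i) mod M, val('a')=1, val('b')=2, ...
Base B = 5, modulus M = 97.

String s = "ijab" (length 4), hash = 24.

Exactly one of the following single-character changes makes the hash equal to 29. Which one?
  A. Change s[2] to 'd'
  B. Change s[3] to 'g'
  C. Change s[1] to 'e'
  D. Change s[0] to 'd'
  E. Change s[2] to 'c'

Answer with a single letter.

Answer: B

Derivation:
Option A: s[2]='a'->'d', delta=(4-1)*5^1 mod 97 = 15, hash=24+15 mod 97 = 39
Option B: s[3]='b'->'g', delta=(7-2)*5^0 mod 97 = 5, hash=24+5 mod 97 = 29 <-- target
Option C: s[1]='j'->'e', delta=(5-10)*5^2 mod 97 = 69, hash=24+69 mod 97 = 93
Option D: s[0]='i'->'d', delta=(4-9)*5^3 mod 97 = 54, hash=24+54 mod 97 = 78
Option E: s[2]='a'->'c', delta=(3-1)*5^1 mod 97 = 10, hash=24+10 mod 97 = 34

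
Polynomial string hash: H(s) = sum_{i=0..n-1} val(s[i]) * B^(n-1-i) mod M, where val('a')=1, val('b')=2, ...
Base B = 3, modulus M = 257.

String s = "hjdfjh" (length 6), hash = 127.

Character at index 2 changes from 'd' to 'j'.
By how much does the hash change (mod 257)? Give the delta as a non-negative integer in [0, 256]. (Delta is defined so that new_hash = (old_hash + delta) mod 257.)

Delta formula: (val(new) - val(old)) * B^(n-1-k) mod M
  val('j') - val('d') = 10 - 4 = 6
  B^(n-1-k) = 3^3 mod 257 = 27
  Delta = 6 * 27 mod 257 = 162

Answer: 162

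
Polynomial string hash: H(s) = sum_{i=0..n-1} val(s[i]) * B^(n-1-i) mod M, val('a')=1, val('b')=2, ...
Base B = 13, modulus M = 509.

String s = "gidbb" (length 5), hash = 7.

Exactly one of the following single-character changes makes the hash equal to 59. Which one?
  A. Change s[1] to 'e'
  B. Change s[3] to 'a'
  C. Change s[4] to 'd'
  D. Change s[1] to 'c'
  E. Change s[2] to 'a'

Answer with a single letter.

Option A: s[1]='i'->'e', delta=(5-9)*13^3 mod 509 = 374, hash=7+374 mod 509 = 381
Option B: s[3]='b'->'a', delta=(1-2)*13^1 mod 509 = 496, hash=7+496 mod 509 = 503
Option C: s[4]='b'->'d', delta=(4-2)*13^0 mod 509 = 2, hash=7+2 mod 509 = 9
Option D: s[1]='i'->'c', delta=(3-9)*13^3 mod 509 = 52, hash=7+52 mod 509 = 59 <-- target
Option E: s[2]='d'->'a', delta=(1-4)*13^2 mod 509 = 2, hash=7+2 mod 509 = 9

Answer: D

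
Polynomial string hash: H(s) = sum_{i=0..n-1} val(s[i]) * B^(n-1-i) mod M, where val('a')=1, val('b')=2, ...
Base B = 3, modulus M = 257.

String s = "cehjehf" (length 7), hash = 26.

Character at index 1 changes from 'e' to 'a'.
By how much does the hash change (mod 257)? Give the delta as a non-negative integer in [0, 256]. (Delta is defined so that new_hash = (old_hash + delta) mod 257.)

Answer: 56

Derivation:
Delta formula: (val(new) - val(old)) * B^(n-1-k) mod M
  val('a') - val('e') = 1 - 5 = -4
  B^(n-1-k) = 3^5 mod 257 = 243
  Delta = -4 * 243 mod 257 = 56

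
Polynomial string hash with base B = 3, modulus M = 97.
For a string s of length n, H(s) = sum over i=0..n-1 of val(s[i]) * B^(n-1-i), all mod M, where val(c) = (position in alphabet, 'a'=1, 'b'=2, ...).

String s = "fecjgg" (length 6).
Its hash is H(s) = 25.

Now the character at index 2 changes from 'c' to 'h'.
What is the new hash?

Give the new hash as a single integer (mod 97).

val('c') = 3, val('h') = 8
Position k = 2, exponent = n-1-k = 3
B^3 mod M = 3^3 mod 97 = 27
Delta = (8 - 3) * 27 mod 97 = 38
New hash = (25 + 38) mod 97 = 63

Answer: 63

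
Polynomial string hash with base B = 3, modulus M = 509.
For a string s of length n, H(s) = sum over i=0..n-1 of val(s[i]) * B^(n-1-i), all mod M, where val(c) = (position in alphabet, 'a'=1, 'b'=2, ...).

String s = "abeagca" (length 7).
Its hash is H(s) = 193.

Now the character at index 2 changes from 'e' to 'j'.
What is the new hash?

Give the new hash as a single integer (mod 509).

Answer: 89

Derivation:
val('e') = 5, val('j') = 10
Position k = 2, exponent = n-1-k = 4
B^4 mod M = 3^4 mod 509 = 81
Delta = (10 - 5) * 81 mod 509 = 405
New hash = (193 + 405) mod 509 = 89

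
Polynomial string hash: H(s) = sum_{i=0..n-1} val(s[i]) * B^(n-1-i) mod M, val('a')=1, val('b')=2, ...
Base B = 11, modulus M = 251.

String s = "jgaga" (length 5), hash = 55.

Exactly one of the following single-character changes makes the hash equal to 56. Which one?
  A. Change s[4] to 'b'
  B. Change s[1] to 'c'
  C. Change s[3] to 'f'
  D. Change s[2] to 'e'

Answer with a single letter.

Answer: A

Derivation:
Option A: s[4]='a'->'b', delta=(2-1)*11^0 mod 251 = 1, hash=55+1 mod 251 = 56 <-- target
Option B: s[1]='g'->'c', delta=(3-7)*11^3 mod 251 = 198, hash=55+198 mod 251 = 2
Option C: s[3]='g'->'f', delta=(6-7)*11^1 mod 251 = 240, hash=55+240 mod 251 = 44
Option D: s[2]='a'->'e', delta=(5-1)*11^2 mod 251 = 233, hash=55+233 mod 251 = 37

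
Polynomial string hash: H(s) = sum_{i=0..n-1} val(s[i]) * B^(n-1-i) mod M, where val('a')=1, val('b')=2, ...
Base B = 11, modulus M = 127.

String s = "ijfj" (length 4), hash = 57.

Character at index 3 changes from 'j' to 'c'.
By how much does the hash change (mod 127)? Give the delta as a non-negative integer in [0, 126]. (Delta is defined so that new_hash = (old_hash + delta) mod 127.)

Answer: 120

Derivation:
Delta formula: (val(new) - val(old)) * B^(n-1-k) mod M
  val('c') - val('j') = 3 - 10 = -7
  B^(n-1-k) = 11^0 mod 127 = 1
  Delta = -7 * 1 mod 127 = 120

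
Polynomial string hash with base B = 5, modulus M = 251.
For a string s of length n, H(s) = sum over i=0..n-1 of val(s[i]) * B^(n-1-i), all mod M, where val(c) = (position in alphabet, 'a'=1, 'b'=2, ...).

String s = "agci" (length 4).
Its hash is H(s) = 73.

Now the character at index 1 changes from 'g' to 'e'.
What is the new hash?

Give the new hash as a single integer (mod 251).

Answer: 23

Derivation:
val('g') = 7, val('e') = 5
Position k = 1, exponent = n-1-k = 2
B^2 mod M = 5^2 mod 251 = 25
Delta = (5 - 7) * 25 mod 251 = 201
New hash = (73 + 201) mod 251 = 23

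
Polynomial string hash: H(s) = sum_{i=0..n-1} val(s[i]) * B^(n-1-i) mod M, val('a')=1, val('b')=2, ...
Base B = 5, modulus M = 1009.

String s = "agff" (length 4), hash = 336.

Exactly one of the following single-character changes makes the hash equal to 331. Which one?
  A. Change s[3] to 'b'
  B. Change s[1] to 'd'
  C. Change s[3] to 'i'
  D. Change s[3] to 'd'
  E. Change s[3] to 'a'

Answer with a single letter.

Option A: s[3]='f'->'b', delta=(2-6)*5^0 mod 1009 = 1005, hash=336+1005 mod 1009 = 332
Option B: s[1]='g'->'d', delta=(4-7)*5^2 mod 1009 = 934, hash=336+934 mod 1009 = 261
Option C: s[3]='f'->'i', delta=(9-6)*5^0 mod 1009 = 3, hash=336+3 mod 1009 = 339
Option D: s[3]='f'->'d', delta=(4-6)*5^0 mod 1009 = 1007, hash=336+1007 mod 1009 = 334
Option E: s[3]='f'->'a', delta=(1-6)*5^0 mod 1009 = 1004, hash=336+1004 mod 1009 = 331 <-- target

Answer: E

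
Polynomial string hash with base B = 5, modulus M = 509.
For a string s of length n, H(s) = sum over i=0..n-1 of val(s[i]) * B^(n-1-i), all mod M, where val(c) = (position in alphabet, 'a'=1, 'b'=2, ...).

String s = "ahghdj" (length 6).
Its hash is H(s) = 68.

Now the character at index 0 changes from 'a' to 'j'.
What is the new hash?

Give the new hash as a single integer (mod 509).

Answer: 198

Derivation:
val('a') = 1, val('j') = 10
Position k = 0, exponent = n-1-k = 5
B^5 mod M = 5^5 mod 509 = 71
Delta = (10 - 1) * 71 mod 509 = 130
New hash = (68 + 130) mod 509 = 198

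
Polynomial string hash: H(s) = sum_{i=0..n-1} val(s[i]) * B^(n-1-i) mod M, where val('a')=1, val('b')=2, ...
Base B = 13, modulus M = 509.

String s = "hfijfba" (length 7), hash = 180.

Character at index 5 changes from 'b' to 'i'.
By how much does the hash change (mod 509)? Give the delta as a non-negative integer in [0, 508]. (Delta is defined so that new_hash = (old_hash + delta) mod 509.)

Delta formula: (val(new) - val(old)) * B^(n-1-k) mod M
  val('i') - val('b') = 9 - 2 = 7
  B^(n-1-k) = 13^1 mod 509 = 13
  Delta = 7 * 13 mod 509 = 91

Answer: 91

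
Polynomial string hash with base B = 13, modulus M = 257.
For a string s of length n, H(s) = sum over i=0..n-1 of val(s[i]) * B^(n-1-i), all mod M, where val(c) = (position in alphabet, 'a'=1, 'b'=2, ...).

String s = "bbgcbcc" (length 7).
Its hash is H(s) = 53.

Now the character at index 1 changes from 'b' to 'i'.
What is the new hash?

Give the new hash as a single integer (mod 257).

Answer: 63

Derivation:
val('b') = 2, val('i') = 9
Position k = 1, exponent = n-1-k = 5
B^5 mod M = 13^5 mod 257 = 185
Delta = (9 - 2) * 185 mod 257 = 10
New hash = (53 + 10) mod 257 = 63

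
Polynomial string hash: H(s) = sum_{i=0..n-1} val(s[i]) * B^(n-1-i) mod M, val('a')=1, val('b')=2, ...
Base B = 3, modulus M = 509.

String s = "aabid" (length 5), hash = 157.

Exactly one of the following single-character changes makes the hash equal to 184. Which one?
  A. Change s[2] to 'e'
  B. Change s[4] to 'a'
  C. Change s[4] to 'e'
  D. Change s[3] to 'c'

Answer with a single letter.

Answer: A

Derivation:
Option A: s[2]='b'->'e', delta=(5-2)*3^2 mod 509 = 27, hash=157+27 mod 509 = 184 <-- target
Option B: s[4]='d'->'a', delta=(1-4)*3^0 mod 509 = 506, hash=157+506 mod 509 = 154
Option C: s[4]='d'->'e', delta=(5-4)*3^0 mod 509 = 1, hash=157+1 mod 509 = 158
Option D: s[3]='i'->'c', delta=(3-9)*3^1 mod 509 = 491, hash=157+491 mod 509 = 139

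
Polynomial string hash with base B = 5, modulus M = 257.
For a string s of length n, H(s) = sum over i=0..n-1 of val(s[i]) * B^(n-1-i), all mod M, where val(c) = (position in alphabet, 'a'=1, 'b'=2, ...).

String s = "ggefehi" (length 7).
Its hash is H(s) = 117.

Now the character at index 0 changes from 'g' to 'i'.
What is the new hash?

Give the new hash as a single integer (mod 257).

val('g') = 7, val('i') = 9
Position k = 0, exponent = n-1-k = 6
B^6 mod M = 5^6 mod 257 = 205
Delta = (9 - 7) * 205 mod 257 = 153
New hash = (117 + 153) mod 257 = 13

Answer: 13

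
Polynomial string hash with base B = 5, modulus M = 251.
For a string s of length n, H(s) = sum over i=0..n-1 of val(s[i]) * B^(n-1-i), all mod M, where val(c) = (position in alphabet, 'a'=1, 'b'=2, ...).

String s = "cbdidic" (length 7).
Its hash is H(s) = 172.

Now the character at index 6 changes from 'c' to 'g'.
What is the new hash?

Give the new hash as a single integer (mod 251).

val('c') = 3, val('g') = 7
Position k = 6, exponent = n-1-k = 0
B^0 mod M = 5^0 mod 251 = 1
Delta = (7 - 3) * 1 mod 251 = 4
New hash = (172 + 4) mod 251 = 176

Answer: 176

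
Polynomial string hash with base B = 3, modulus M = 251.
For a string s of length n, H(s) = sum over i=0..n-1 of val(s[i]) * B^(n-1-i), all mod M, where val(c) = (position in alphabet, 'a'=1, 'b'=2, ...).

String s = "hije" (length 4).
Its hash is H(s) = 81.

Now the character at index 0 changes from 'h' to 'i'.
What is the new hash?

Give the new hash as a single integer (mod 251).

val('h') = 8, val('i') = 9
Position k = 0, exponent = n-1-k = 3
B^3 mod M = 3^3 mod 251 = 27
Delta = (9 - 8) * 27 mod 251 = 27
New hash = (81 + 27) mod 251 = 108

Answer: 108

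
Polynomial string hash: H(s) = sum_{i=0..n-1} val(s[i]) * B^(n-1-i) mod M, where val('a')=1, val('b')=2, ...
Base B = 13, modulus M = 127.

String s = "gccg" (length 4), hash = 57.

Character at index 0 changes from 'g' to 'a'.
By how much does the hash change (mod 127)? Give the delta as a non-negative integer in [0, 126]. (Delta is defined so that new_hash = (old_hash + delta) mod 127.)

Answer: 26

Derivation:
Delta formula: (val(new) - val(old)) * B^(n-1-k) mod M
  val('a') - val('g') = 1 - 7 = -6
  B^(n-1-k) = 13^3 mod 127 = 38
  Delta = -6 * 38 mod 127 = 26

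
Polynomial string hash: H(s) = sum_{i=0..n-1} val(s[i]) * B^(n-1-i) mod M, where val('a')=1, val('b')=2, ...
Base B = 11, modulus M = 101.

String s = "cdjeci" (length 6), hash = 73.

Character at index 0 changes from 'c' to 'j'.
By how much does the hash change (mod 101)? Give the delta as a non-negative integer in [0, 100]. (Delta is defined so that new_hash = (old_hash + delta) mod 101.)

Delta formula: (val(new) - val(old)) * B^(n-1-k) mod M
  val('j') - val('c') = 10 - 3 = 7
  B^(n-1-k) = 11^5 mod 101 = 57
  Delta = 7 * 57 mod 101 = 96

Answer: 96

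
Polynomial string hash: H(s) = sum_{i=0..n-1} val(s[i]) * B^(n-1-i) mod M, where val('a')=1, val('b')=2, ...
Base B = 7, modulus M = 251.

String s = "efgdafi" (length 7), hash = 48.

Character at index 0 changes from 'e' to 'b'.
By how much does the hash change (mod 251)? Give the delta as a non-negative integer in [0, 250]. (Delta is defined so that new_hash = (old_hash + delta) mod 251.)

Answer: 210

Derivation:
Delta formula: (val(new) - val(old)) * B^(n-1-k) mod M
  val('b') - val('e') = 2 - 5 = -3
  B^(n-1-k) = 7^6 mod 251 = 181
  Delta = -3 * 181 mod 251 = 210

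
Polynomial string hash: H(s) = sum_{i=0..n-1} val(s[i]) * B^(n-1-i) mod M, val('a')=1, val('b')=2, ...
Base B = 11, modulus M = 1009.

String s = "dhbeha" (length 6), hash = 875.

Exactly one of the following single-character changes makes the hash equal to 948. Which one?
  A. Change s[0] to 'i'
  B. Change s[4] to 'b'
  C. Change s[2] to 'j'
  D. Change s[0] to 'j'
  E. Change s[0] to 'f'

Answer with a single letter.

Answer: A

Derivation:
Option A: s[0]='d'->'i', delta=(9-4)*11^5 mod 1009 = 73, hash=875+73 mod 1009 = 948 <-- target
Option B: s[4]='h'->'b', delta=(2-8)*11^1 mod 1009 = 943, hash=875+943 mod 1009 = 809
Option C: s[2]='b'->'j', delta=(10-2)*11^3 mod 1009 = 558, hash=875+558 mod 1009 = 424
Option D: s[0]='d'->'j', delta=(10-4)*11^5 mod 1009 = 693, hash=875+693 mod 1009 = 559
Option E: s[0]='d'->'f', delta=(6-4)*11^5 mod 1009 = 231, hash=875+231 mod 1009 = 97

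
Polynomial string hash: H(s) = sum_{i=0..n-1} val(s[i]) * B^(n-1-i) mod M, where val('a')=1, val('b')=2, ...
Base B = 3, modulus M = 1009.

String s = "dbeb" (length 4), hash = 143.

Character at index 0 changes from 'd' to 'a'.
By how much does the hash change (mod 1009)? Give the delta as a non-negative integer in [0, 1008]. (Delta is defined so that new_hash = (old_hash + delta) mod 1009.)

Answer: 928

Derivation:
Delta formula: (val(new) - val(old)) * B^(n-1-k) mod M
  val('a') - val('d') = 1 - 4 = -3
  B^(n-1-k) = 3^3 mod 1009 = 27
  Delta = -3 * 27 mod 1009 = 928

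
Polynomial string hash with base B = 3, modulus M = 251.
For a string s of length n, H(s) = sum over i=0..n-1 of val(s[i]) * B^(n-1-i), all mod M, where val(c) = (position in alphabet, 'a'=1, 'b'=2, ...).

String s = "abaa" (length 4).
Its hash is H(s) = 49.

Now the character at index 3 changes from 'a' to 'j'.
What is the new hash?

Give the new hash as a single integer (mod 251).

Answer: 58

Derivation:
val('a') = 1, val('j') = 10
Position k = 3, exponent = n-1-k = 0
B^0 mod M = 3^0 mod 251 = 1
Delta = (10 - 1) * 1 mod 251 = 9
New hash = (49 + 9) mod 251 = 58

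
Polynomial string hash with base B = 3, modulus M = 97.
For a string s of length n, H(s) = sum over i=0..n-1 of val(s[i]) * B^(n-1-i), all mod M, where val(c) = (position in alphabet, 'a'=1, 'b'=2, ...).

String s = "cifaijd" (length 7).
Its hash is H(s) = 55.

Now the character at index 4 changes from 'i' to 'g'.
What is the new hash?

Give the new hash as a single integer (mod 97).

val('i') = 9, val('g') = 7
Position k = 4, exponent = n-1-k = 2
B^2 mod M = 3^2 mod 97 = 9
Delta = (7 - 9) * 9 mod 97 = 79
New hash = (55 + 79) mod 97 = 37

Answer: 37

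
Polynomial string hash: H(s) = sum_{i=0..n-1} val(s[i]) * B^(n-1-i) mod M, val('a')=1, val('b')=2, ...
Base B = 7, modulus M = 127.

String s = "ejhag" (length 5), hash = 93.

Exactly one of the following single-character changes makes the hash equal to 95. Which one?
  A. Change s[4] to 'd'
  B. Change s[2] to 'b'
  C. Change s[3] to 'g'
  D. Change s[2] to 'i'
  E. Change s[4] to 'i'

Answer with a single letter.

Option A: s[4]='g'->'d', delta=(4-7)*7^0 mod 127 = 124, hash=93+124 mod 127 = 90
Option B: s[2]='h'->'b', delta=(2-8)*7^2 mod 127 = 87, hash=93+87 mod 127 = 53
Option C: s[3]='a'->'g', delta=(7-1)*7^1 mod 127 = 42, hash=93+42 mod 127 = 8
Option D: s[2]='h'->'i', delta=(9-8)*7^2 mod 127 = 49, hash=93+49 mod 127 = 15
Option E: s[4]='g'->'i', delta=(9-7)*7^0 mod 127 = 2, hash=93+2 mod 127 = 95 <-- target

Answer: E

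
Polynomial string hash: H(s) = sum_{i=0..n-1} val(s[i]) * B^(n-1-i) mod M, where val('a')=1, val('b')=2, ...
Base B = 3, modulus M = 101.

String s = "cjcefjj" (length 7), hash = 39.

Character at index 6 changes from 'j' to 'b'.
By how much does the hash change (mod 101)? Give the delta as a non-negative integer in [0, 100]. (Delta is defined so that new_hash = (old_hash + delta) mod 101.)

Delta formula: (val(new) - val(old)) * B^(n-1-k) mod M
  val('b') - val('j') = 2 - 10 = -8
  B^(n-1-k) = 3^0 mod 101 = 1
  Delta = -8 * 1 mod 101 = 93

Answer: 93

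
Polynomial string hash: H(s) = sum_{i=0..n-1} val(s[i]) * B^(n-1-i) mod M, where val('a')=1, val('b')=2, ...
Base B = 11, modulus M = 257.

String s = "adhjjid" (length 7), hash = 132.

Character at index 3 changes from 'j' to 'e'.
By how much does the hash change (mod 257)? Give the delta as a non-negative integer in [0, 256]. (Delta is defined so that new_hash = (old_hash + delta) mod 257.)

Delta formula: (val(new) - val(old)) * B^(n-1-k) mod M
  val('e') - val('j') = 5 - 10 = -5
  B^(n-1-k) = 11^3 mod 257 = 46
  Delta = -5 * 46 mod 257 = 27

Answer: 27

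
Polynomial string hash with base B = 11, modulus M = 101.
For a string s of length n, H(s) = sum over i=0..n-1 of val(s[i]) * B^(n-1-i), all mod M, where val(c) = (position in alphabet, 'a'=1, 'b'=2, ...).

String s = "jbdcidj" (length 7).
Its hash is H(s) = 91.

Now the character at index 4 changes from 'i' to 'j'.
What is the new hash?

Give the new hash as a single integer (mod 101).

val('i') = 9, val('j') = 10
Position k = 4, exponent = n-1-k = 2
B^2 mod M = 11^2 mod 101 = 20
Delta = (10 - 9) * 20 mod 101 = 20
New hash = (91 + 20) mod 101 = 10

Answer: 10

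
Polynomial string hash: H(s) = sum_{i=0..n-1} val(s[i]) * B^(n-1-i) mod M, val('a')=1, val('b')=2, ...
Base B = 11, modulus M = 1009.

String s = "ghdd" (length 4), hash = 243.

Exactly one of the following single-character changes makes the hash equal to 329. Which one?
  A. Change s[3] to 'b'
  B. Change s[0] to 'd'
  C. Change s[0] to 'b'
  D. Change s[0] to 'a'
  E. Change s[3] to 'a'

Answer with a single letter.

Option A: s[3]='d'->'b', delta=(2-4)*11^0 mod 1009 = 1007, hash=243+1007 mod 1009 = 241
Option B: s[0]='g'->'d', delta=(4-7)*11^3 mod 1009 = 43, hash=243+43 mod 1009 = 286
Option C: s[0]='g'->'b', delta=(2-7)*11^3 mod 1009 = 408, hash=243+408 mod 1009 = 651
Option D: s[0]='g'->'a', delta=(1-7)*11^3 mod 1009 = 86, hash=243+86 mod 1009 = 329 <-- target
Option E: s[3]='d'->'a', delta=(1-4)*11^0 mod 1009 = 1006, hash=243+1006 mod 1009 = 240

Answer: D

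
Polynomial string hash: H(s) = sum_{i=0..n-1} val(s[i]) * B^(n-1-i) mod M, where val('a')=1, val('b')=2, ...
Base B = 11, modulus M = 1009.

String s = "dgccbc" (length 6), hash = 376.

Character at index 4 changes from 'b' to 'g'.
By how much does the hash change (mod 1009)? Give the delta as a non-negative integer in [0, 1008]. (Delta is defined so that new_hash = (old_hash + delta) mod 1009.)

Answer: 55

Derivation:
Delta formula: (val(new) - val(old)) * B^(n-1-k) mod M
  val('g') - val('b') = 7 - 2 = 5
  B^(n-1-k) = 11^1 mod 1009 = 11
  Delta = 5 * 11 mod 1009 = 55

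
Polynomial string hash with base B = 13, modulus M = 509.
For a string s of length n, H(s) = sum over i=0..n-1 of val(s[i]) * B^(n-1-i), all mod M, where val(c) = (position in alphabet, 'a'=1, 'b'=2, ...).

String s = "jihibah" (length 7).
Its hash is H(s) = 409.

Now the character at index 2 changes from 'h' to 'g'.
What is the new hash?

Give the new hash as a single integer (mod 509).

Answer: 352

Derivation:
val('h') = 8, val('g') = 7
Position k = 2, exponent = n-1-k = 4
B^4 mod M = 13^4 mod 509 = 57
Delta = (7 - 8) * 57 mod 509 = 452
New hash = (409 + 452) mod 509 = 352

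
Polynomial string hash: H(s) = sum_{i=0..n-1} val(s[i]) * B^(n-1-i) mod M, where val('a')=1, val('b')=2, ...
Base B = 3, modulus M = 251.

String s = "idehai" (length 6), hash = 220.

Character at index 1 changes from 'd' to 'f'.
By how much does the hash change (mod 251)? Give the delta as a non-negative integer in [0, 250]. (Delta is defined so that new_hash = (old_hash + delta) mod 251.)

Delta formula: (val(new) - val(old)) * B^(n-1-k) mod M
  val('f') - val('d') = 6 - 4 = 2
  B^(n-1-k) = 3^4 mod 251 = 81
  Delta = 2 * 81 mod 251 = 162

Answer: 162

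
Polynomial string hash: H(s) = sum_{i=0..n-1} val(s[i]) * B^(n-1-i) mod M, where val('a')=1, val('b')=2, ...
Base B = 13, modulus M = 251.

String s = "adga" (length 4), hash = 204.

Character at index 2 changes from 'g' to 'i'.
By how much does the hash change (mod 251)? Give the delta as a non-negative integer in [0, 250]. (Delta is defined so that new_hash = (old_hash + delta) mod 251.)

Delta formula: (val(new) - val(old)) * B^(n-1-k) mod M
  val('i') - val('g') = 9 - 7 = 2
  B^(n-1-k) = 13^1 mod 251 = 13
  Delta = 2 * 13 mod 251 = 26

Answer: 26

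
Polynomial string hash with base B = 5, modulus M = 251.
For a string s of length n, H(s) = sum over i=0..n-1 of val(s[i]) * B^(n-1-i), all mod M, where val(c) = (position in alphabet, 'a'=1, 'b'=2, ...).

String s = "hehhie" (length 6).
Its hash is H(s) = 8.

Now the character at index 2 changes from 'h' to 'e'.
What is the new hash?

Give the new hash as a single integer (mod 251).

val('h') = 8, val('e') = 5
Position k = 2, exponent = n-1-k = 3
B^3 mod M = 5^3 mod 251 = 125
Delta = (5 - 8) * 125 mod 251 = 127
New hash = (8 + 127) mod 251 = 135

Answer: 135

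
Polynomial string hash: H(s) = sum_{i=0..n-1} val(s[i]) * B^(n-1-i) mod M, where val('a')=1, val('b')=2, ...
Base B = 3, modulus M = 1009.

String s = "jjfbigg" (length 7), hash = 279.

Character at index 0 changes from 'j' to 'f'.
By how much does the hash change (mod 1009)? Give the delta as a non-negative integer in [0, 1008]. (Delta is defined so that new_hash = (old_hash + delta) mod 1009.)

Answer: 111

Derivation:
Delta formula: (val(new) - val(old)) * B^(n-1-k) mod M
  val('f') - val('j') = 6 - 10 = -4
  B^(n-1-k) = 3^6 mod 1009 = 729
  Delta = -4 * 729 mod 1009 = 111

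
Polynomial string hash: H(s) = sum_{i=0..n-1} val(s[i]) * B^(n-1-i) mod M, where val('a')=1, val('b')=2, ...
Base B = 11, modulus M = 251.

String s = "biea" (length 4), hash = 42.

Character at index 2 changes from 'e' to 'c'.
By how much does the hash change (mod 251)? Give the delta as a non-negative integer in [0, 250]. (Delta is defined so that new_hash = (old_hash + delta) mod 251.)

Delta formula: (val(new) - val(old)) * B^(n-1-k) mod M
  val('c') - val('e') = 3 - 5 = -2
  B^(n-1-k) = 11^1 mod 251 = 11
  Delta = -2 * 11 mod 251 = 229

Answer: 229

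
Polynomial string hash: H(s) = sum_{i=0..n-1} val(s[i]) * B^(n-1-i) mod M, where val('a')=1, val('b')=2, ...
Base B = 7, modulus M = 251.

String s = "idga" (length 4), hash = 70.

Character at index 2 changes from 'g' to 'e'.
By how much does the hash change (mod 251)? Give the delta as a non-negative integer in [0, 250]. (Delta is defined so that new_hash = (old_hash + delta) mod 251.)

Answer: 237

Derivation:
Delta formula: (val(new) - val(old)) * B^(n-1-k) mod M
  val('e') - val('g') = 5 - 7 = -2
  B^(n-1-k) = 7^1 mod 251 = 7
  Delta = -2 * 7 mod 251 = 237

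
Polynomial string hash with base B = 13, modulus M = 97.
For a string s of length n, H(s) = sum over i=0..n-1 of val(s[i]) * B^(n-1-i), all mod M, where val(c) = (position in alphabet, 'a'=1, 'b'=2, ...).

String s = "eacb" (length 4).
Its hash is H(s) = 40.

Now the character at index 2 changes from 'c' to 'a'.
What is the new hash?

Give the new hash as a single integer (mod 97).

Answer: 14

Derivation:
val('c') = 3, val('a') = 1
Position k = 2, exponent = n-1-k = 1
B^1 mod M = 13^1 mod 97 = 13
Delta = (1 - 3) * 13 mod 97 = 71
New hash = (40 + 71) mod 97 = 14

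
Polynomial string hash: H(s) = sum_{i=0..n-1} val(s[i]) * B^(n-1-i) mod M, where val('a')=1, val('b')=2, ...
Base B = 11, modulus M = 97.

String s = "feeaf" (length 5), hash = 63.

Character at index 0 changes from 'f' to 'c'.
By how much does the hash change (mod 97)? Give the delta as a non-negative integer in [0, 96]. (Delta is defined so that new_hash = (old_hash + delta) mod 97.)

Delta formula: (val(new) - val(old)) * B^(n-1-k) mod M
  val('c') - val('f') = 3 - 6 = -3
  B^(n-1-k) = 11^4 mod 97 = 91
  Delta = -3 * 91 mod 97 = 18

Answer: 18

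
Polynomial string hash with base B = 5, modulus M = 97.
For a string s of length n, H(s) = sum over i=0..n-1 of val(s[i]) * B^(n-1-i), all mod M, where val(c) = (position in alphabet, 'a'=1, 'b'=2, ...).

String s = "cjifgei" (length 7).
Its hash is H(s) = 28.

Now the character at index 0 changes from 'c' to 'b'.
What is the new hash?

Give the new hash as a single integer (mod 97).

Answer: 20

Derivation:
val('c') = 3, val('b') = 2
Position k = 0, exponent = n-1-k = 6
B^6 mod M = 5^6 mod 97 = 8
Delta = (2 - 3) * 8 mod 97 = 89
New hash = (28 + 89) mod 97 = 20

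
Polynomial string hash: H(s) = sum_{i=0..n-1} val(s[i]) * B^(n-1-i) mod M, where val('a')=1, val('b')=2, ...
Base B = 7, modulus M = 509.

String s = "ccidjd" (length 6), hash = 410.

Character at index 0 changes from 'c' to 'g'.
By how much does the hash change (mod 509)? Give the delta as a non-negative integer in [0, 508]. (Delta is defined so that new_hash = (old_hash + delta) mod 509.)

Answer: 40

Derivation:
Delta formula: (val(new) - val(old)) * B^(n-1-k) mod M
  val('g') - val('c') = 7 - 3 = 4
  B^(n-1-k) = 7^5 mod 509 = 10
  Delta = 4 * 10 mod 509 = 40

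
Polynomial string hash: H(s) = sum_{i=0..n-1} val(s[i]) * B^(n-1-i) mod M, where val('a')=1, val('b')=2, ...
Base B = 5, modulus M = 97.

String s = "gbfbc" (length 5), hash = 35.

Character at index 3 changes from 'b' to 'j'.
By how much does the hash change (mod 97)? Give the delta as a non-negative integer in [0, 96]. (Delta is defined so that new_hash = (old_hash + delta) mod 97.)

Answer: 40

Derivation:
Delta formula: (val(new) - val(old)) * B^(n-1-k) mod M
  val('j') - val('b') = 10 - 2 = 8
  B^(n-1-k) = 5^1 mod 97 = 5
  Delta = 8 * 5 mod 97 = 40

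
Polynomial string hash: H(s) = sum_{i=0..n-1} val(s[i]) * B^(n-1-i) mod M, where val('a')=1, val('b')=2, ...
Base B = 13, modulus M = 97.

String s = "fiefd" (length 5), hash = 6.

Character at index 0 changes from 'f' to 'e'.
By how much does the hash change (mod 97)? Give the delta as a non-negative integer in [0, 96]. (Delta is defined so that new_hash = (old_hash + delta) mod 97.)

Delta formula: (val(new) - val(old)) * B^(n-1-k) mod M
  val('e') - val('f') = 5 - 6 = -1
  B^(n-1-k) = 13^4 mod 97 = 43
  Delta = -1 * 43 mod 97 = 54

Answer: 54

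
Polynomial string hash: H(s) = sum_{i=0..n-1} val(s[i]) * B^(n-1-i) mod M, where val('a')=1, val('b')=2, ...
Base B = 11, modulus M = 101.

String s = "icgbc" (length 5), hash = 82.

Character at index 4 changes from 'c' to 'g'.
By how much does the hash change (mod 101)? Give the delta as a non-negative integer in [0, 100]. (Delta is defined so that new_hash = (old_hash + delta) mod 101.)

Answer: 4

Derivation:
Delta formula: (val(new) - val(old)) * B^(n-1-k) mod M
  val('g') - val('c') = 7 - 3 = 4
  B^(n-1-k) = 11^0 mod 101 = 1
  Delta = 4 * 1 mod 101 = 4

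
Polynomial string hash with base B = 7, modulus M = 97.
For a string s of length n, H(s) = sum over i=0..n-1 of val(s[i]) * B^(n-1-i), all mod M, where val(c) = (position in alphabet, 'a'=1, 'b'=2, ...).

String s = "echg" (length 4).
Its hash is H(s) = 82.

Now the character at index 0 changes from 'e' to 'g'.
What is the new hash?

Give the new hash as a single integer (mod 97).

val('e') = 5, val('g') = 7
Position k = 0, exponent = n-1-k = 3
B^3 mod M = 7^3 mod 97 = 52
Delta = (7 - 5) * 52 mod 97 = 7
New hash = (82 + 7) mod 97 = 89

Answer: 89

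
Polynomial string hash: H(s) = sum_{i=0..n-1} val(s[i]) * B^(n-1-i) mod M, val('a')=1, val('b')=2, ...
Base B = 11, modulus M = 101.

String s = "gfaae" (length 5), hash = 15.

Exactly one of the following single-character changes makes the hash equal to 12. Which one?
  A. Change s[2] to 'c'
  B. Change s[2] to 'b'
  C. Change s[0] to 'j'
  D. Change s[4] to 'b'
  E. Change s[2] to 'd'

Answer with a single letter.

Answer: D

Derivation:
Option A: s[2]='a'->'c', delta=(3-1)*11^2 mod 101 = 40, hash=15+40 mod 101 = 55
Option B: s[2]='a'->'b', delta=(2-1)*11^2 mod 101 = 20, hash=15+20 mod 101 = 35
Option C: s[0]='g'->'j', delta=(10-7)*11^4 mod 101 = 89, hash=15+89 mod 101 = 3
Option D: s[4]='e'->'b', delta=(2-5)*11^0 mod 101 = 98, hash=15+98 mod 101 = 12 <-- target
Option E: s[2]='a'->'d', delta=(4-1)*11^2 mod 101 = 60, hash=15+60 mod 101 = 75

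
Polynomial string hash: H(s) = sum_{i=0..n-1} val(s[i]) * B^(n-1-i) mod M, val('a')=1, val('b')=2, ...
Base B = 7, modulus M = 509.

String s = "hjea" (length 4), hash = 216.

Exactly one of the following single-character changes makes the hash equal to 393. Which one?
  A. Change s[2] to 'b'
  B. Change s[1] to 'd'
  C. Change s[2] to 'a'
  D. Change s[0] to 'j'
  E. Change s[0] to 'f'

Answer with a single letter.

Option A: s[2]='e'->'b', delta=(2-5)*7^1 mod 509 = 488, hash=216+488 mod 509 = 195
Option B: s[1]='j'->'d', delta=(4-10)*7^2 mod 509 = 215, hash=216+215 mod 509 = 431
Option C: s[2]='e'->'a', delta=(1-5)*7^1 mod 509 = 481, hash=216+481 mod 509 = 188
Option D: s[0]='h'->'j', delta=(10-8)*7^3 mod 509 = 177, hash=216+177 mod 509 = 393 <-- target
Option E: s[0]='h'->'f', delta=(6-8)*7^3 mod 509 = 332, hash=216+332 mod 509 = 39

Answer: D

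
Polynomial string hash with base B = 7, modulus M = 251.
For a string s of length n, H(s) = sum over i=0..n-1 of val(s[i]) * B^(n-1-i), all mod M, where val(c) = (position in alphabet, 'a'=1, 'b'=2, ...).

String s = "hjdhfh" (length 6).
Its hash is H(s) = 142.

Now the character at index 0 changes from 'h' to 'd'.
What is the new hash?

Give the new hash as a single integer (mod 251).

Answer: 182

Derivation:
val('h') = 8, val('d') = 4
Position k = 0, exponent = n-1-k = 5
B^5 mod M = 7^5 mod 251 = 241
Delta = (4 - 8) * 241 mod 251 = 40
New hash = (142 + 40) mod 251 = 182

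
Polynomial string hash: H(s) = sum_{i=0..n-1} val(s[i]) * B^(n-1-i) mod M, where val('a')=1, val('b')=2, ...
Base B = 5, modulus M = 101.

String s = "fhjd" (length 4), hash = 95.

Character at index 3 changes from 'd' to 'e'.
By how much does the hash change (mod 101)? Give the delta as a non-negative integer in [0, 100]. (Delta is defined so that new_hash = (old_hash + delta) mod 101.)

Delta formula: (val(new) - val(old)) * B^(n-1-k) mod M
  val('e') - val('d') = 5 - 4 = 1
  B^(n-1-k) = 5^0 mod 101 = 1
  Delta = 1 * 1 mod 101 = 1

Answer: 1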